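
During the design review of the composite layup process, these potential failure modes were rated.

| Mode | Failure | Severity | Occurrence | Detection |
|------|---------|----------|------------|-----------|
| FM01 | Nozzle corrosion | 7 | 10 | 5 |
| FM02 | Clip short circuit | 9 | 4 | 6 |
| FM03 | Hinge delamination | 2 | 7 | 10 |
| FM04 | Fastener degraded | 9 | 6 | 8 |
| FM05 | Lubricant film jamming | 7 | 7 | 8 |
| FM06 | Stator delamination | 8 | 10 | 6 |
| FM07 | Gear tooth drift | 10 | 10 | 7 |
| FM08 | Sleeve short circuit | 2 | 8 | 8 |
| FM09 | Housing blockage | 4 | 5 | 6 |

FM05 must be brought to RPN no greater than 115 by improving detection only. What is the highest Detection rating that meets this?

FM05: S=7, O=7, D=8 → current RPN = 392.
Fixed product = 49. Need 49 × D ≤ 115, so D ≤ 115/49 = 2.35.
Maximum integer Detection rating = 2 (gives RPN 98; D=3 would give 147 > 115).

2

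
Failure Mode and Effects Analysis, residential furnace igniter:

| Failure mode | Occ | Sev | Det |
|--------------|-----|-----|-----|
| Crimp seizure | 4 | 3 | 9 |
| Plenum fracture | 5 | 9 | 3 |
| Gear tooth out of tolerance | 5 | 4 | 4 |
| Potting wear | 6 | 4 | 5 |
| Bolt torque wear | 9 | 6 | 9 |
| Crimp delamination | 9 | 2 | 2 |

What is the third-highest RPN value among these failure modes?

120

RPN = Severity × Occurrence × Detection:
  Crimp seizure: 3 × 4 × 9 = 108
  Plenum fracture: 9 × 5 × 3 = 135
  Gear tooth out of tolerance: 4 × 5 × 4 = 80
  Potting wear: 4 × 6 × 5 = 120
  Bolt torque wear: 6 × 9 × 9 = 486
  Crimp delamination: 2 × 9 × 2 = 36
Sorted descending: 486, 135, 120, 108, 80, 36.
The third-highest RPN is 120 (Potting wear).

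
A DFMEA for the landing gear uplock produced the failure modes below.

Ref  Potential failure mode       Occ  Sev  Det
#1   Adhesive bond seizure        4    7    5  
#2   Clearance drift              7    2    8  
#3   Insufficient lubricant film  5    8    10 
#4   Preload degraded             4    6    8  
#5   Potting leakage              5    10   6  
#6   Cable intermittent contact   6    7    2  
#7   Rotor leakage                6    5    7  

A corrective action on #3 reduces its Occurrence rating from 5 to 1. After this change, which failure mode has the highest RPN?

#5

RPN = Severity × Occurrence × Detection:
  #1: 7 × 4 × 5 = 140
  #2: 2 × 7 × 8 = 112
  #3: 8 × 5 × 10 = 400
  #4: 6 × 4 × 8 = 192
  #5: 10 × 5 × 6 = 300
  #6: 7 × 6 × 2 = 84
  #7: 5 × 6 × 7 = 210
After action: #3 → 8 × 1 × 10 = 80.
Revised RPNs: #5=300, #7=210, #4=192, #1=140, #2=112, #6=84, #3=80.
Highest is now #5 (300).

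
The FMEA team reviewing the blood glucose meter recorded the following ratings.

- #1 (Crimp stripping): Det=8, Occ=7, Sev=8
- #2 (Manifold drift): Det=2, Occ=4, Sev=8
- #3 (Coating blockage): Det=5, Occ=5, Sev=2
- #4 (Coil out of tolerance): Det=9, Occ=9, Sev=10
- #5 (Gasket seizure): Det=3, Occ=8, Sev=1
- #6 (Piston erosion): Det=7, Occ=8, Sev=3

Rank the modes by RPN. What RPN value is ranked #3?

RPN = Severity × Occurrence × Detection:
  #1: 8 × 7 × 8 = 448
  #2: 8 × 4 × 2 = 64
  #3: 2 × 5 × 5 = 50
  #4: 10 × 9 × 9 = 810
  #5: 1 × 8 × 3 = 24
  #6: 3 × 8 × 7 = 168
Sorted descending: 810, 448, 168, 64, 50, 24.
The third-highest RPN is 168 (#6).

168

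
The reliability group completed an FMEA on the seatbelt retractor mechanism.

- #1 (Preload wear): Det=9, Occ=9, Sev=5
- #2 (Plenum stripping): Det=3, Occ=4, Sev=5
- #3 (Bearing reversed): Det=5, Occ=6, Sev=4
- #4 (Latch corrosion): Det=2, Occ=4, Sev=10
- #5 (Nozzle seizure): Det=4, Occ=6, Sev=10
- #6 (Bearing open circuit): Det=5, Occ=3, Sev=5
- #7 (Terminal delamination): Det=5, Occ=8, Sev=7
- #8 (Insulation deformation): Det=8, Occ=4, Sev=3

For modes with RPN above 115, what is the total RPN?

RPN = Severity × Occurrence × Detection:
  #1: 5 × 9 × 9 = 405
  #2: 5 × 4 × 3 = 60
  #3: 4 × 6 × 5 = 120
  #4: 10 × 4 × 2 = 80
  #5: 10 × 6 × 4 = 240
  #6: 5 × 3 × 5 = 75
  #7: 7 × 8 × 5 = 280
  #8: 3 × 4 × 8 = 96
RPN > 115: #1 (405), #3 (120), #5 (240), #7 (280).
Sum: 405 + 120 + 240 + 280 = 1045.

1045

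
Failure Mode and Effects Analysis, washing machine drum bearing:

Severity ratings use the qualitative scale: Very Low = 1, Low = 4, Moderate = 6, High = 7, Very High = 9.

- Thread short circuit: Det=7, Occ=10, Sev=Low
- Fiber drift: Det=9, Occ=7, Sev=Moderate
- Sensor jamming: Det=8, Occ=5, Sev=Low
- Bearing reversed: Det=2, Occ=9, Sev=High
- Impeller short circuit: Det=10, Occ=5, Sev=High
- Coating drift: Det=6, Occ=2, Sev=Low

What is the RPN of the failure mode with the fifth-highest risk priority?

126

RPN = Severity × Occurrence × Detection:
  Thread short circuit: 4 × 10 × 7 = 280
  Fiber drift: 6 × 7 × 9 = 378
  Sensor jamming: 4 × 5 × 8 = 160
  Bearing reversed: 7 × 9 × 2 = 126
  Impeller short circuit: 7 × 5 × 10 = 350
  Coating drift: 4 × 2 × 6 = 48
Sorted descending: 378, 350, 280, 160, 126, 48.
The fifth-highest RPN is 126 (Bearing reversed).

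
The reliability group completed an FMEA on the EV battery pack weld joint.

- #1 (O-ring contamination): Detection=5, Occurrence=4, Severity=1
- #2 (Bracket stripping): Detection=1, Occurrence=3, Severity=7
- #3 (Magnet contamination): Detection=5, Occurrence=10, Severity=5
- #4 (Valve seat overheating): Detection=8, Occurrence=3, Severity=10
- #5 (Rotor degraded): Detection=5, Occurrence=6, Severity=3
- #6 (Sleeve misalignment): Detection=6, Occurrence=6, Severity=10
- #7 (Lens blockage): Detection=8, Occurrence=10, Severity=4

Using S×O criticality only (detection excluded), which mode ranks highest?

Criticality = Severity × Occurrence:
  #1: 1 × 4 = 4
  #2: 7 × 3 = 21
  #3: 5 × 10 = 50
  #4: 10 × 3 = 30
  #5: 3 × 6 = 18
  #6: 10 × 6 = 60
  #7: 4 × 10 = 40
Highest criticality is 60 → #6.

#6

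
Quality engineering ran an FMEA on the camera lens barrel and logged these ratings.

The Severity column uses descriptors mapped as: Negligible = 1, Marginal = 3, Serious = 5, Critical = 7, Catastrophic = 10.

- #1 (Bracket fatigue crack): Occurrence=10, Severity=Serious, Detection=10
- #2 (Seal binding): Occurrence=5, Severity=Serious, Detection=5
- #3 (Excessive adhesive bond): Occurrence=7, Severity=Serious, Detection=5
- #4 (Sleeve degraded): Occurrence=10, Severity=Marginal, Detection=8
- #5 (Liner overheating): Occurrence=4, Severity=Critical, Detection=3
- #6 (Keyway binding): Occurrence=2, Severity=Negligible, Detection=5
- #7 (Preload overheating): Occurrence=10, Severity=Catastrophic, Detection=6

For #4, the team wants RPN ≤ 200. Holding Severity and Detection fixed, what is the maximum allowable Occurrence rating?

8

#4: S=3, O=10, D=8 → current RPN = 240.
Fixed product = 24. Need 24 × O ≤ 200, so O ≤ 200/24 = 8.33.
Maximum integer Occurrence rating = 8 (gives RPN 192; O=9 would give 216 > 200).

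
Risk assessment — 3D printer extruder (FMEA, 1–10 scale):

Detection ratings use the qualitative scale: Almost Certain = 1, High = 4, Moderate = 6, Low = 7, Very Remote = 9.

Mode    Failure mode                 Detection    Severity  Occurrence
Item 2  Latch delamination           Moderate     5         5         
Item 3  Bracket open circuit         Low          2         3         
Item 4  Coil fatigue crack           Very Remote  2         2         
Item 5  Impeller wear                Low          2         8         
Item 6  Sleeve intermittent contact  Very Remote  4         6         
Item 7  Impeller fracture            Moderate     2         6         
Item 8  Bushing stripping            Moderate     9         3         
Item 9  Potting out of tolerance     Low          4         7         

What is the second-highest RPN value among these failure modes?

196

RPN = Severity × Occurrence × Detection:
  Item 2: 5 × 5 × 6 = 150
  Item 3: 2 × 3 × 7 = 42
  Item 4: 2 × 2 × 9 = 36
  Item 5: 2 × 8 × 7 = 112
  Item 6: 4 × 6 × 9 = 216
  Item 7: 2 × 6 × 6 = 72
  Item 8: 9 × 3 × 6 = 162
  Item 9: 4 × 7 × 7 = 196
Sorted descending: 216, 196, 162, 150, 112, 72, 42, 36.
The second-highest RPN is 196 (Item 9).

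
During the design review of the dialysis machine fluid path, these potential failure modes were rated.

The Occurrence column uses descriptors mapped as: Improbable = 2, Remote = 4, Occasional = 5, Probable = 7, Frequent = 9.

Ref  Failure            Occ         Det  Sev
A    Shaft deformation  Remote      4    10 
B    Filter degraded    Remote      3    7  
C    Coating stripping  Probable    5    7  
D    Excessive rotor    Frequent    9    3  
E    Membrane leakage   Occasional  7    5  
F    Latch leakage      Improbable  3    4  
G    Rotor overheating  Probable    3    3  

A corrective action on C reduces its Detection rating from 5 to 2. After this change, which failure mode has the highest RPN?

D

RPN = Severity × Occurrence × Detection:
  A: 10 × 4 × 4 = 160
  B: 7 × 4 × 3 = 84
  C: 7 × 7 × 5 = 245
  D: 3 × 9 × 9 = 243
  E: 5 × 5 × 7 = 175
  F: 4 × 2 × 3 = 24
  G: 3 × 7 × 3 = 63
After action: C → 7 × 7 × 2 = 98.
Revised RPNs: D=243, E=175, A=160, C=98, B=84, G=63, F=24.
Highest is now D (243).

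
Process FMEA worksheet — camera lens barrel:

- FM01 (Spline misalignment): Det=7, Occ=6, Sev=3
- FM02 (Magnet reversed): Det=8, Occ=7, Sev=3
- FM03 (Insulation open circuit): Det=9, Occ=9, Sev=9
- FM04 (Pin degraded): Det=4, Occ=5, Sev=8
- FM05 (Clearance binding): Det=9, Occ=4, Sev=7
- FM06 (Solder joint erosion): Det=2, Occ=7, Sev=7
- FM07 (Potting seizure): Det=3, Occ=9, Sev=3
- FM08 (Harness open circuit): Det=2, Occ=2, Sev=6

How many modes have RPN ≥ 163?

RPN = Severity × Occurrence × Detection:
  FM01: 3 × 6 × 7 = 126
  FM02: 3 × 7 × 8 = 168
  FM03: 9 × 9 × 9 = 729
  FM04: 8 × 5 × 4 = 160
  FM05: 7 × 4 × 9 = 252
  FM06: 7 × 7 × 2 = 98
  FM07: 3 × 9 × 3 = 81
  FM08: 6 × 2 × 2 = 24
Modes with RPN ≥ 163: FM02 (168), FM03 (729), FM05 (252) → 3.

3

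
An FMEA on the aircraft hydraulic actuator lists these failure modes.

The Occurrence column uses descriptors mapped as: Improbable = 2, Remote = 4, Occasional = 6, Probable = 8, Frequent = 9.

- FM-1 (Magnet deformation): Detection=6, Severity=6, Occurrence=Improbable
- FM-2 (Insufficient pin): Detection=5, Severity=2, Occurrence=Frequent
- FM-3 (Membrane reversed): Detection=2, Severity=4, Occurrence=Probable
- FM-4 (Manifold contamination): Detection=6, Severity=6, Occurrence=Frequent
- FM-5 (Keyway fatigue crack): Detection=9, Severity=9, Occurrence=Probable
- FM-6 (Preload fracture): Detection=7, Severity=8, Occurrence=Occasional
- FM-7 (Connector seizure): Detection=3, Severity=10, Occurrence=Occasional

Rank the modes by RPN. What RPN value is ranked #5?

RPN = Severity × Occurrence × Detection:
  FM-1: 6 × 2 × 6 = 72
  FM-2: 2 × 9 × 5 = 90
  FM-3: 4 × 8 × 2 = 64
  FM-4: 6 × 9 × 6 = 324
  FM-5: 9 × 8 × 9 = 648
  FM-6: 8 × 6 × 7 = 336
  FM-7: 10 × 6 × 3 = 180
Sorted descending: 648, 336, 324, 180, 90, 72, 64.
The fifth-highest RPN is 90 (FM-2).

90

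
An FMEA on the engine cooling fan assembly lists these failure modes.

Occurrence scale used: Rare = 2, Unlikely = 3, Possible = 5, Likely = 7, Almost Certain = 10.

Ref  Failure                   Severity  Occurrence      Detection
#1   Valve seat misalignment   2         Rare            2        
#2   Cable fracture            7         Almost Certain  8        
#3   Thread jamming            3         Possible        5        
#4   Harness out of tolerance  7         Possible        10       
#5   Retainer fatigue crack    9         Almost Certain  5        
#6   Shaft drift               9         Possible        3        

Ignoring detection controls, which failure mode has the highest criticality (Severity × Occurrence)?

Criticality = Severity × Occurrence:
  #1: 2 × 2 = 4
  #2: 7 × 10 = 70
  #3: 3 × 5 = 15
  #4: 7 × 5 = 35
  #5: 9 × 10 = 90
  #6: 9 × 5 = 45
Highest criticality is 90 → #5.

#5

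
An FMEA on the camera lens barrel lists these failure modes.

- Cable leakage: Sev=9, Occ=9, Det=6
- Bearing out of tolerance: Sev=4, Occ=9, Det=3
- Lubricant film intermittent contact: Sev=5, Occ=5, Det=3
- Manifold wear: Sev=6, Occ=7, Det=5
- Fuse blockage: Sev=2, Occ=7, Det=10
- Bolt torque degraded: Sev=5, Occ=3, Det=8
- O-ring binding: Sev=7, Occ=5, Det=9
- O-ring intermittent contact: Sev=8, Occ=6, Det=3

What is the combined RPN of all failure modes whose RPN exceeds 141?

RPN = Severity × Occurrence × Detection:
  Cable leakage: 9 × 9 × 6 = 486
  Bearing out of tolerance: 4 × 9 × 3 = 108
  Lubricant film intermittent contact: 5 × 5 × 3 = 75
  Manifold wear: 6 × 7 × 5 = 210
  Fuse blockage: 2 × 7 × 10 = 140
  Bolt torque degraded: 5 × 3 × 8 = 120
  O-ring binding: 7 × 5 × 9 = 315
  O-ring intermittent contact: 8 × 6 × 3 = 144
RPN > 141: Cable leakage (486), Manifold wear (210), O-ring binding (315), O-ring intermittent contact (144).
Sum: 486 + 210 + 315 + 144 = 1155.

1155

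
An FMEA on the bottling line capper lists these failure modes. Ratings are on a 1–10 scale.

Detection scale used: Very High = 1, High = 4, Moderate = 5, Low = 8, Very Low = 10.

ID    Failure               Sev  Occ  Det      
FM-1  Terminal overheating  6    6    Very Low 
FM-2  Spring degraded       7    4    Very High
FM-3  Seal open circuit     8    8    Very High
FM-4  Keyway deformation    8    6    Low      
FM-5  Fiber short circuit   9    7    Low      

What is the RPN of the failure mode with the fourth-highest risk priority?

64

RPN = Severity × Occurrence × Detection:
  FM-1: 6 × 6 × 10 = 360
  FM-2: 7 × 4 × 1 = 28
  FM-3: 8 × 8 × 1 = 64
  FM-4: 8 × 6 × 8 = 384
  FM-5: 9 × 7 × 8 = 504
Sorted descending: 504, 384, 360, 64, 28.
The fourth-highest RPN is 64 (FM-3).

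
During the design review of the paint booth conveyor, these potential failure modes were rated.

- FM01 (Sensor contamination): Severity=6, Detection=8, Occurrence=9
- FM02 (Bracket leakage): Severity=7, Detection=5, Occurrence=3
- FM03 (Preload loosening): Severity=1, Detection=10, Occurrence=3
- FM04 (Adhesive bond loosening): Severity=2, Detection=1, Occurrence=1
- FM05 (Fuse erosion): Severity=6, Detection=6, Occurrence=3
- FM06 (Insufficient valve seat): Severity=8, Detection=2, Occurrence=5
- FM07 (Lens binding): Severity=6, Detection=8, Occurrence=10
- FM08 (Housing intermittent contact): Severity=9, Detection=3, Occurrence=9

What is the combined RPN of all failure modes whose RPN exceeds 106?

RPN = Severity × Occurrence × Detection:
  FM01: 6 × 9 × 8 = 432
  FM02: 7 × 3 × 5 = 105
  FM03: 1 × 3 × 10 = 30
  FM04: 2 × 1 × 1 = 2
  FM05: 6 × 3 × 6 = 108
  FM06: 8 × 5 × 2 = 80
  FM07: 6 × 10 × 8 = 480
  FM08: 9 × 9 × 3 = 243
RPN > 106: FM01 (432), FM05 (108), FM07 (480), FM08 (243).
Sum: 432 + 108 + 480 + 243 = 1263.

1263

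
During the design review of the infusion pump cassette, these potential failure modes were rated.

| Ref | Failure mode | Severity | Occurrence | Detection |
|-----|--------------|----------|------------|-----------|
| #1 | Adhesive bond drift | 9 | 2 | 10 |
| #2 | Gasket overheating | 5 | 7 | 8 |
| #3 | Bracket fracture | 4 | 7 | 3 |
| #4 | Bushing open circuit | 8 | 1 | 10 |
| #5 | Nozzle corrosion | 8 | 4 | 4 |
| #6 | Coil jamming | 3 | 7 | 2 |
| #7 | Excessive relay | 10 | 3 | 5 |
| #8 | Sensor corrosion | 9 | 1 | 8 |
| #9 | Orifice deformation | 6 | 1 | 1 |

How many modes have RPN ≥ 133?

3

RPN = Severity × Occurrence × Detection:
  #1: 9 × 2 × 10 = 180
  #2: 5 × 7 × 8 = 280
  #3: 4 × 7 × 3 = 84
  #4: 8 × 1 × 10 = 80
  #5: 8 × 4 × 4 = 128
  #6: 3 × 7 × 2 = 42
  #7: 10 × 3 × 5 = 150
  #8: 9 × 1 × 8 = 72
  #9: 6 × 1 × 1 = 6
Modes with RPN ≥ 133: #1 (180), #2 (280), #7 (150) → 3.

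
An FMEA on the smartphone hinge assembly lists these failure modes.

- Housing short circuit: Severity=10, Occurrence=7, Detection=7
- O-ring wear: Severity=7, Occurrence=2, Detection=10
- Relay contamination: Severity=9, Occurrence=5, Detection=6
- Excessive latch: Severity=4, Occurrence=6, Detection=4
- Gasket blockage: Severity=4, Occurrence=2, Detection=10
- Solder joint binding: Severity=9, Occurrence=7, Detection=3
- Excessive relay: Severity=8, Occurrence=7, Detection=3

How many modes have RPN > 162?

RPN = Severity × Occurrence × Detection:
  Housing short circuit: 10 × 7 × 7 = 490
  O-ring wear: 7 × 2 × 10 = 140
  Relay contamination: 9 × 5 × 6 = 270
  Excessive latch: 4 × 6 × 4 = 96
  Gasket blockage: 4 × 2 × 10 = 80
  Solder joint binding: 9 × 7 × 3 = 189
  Excessive relay: 8 × 7 × 3 = 168
Modes with RPN > 162: Housing short circuit (490), Relay contamination (270), Solder joint binding (189), Excessive relay (168) → 4.

4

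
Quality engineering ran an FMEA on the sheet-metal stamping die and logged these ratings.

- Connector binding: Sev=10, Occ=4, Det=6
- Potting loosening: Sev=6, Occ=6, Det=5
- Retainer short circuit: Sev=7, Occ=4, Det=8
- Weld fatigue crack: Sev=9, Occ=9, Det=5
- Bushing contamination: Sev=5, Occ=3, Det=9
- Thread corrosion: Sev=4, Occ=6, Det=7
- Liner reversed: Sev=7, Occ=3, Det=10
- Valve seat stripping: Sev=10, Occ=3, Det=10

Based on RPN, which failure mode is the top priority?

RPN = Severity × Occurrence × Detection:
  Connector binding: 10 × 4 × 6 = 240
  Potting loosening: 6 × 6 × 5 = 180
  Retainer short circuit: 7 × 4 × 8 = 224
  Weld fatigue crack: 9 × 9 × 5 = 405
  Bushing contamination: 5 × 3 × 9 = 135
  Thread corrosion: 4 × 6 × 7 = 168
  Liner reversed: 7 × 3 × 10 = 210
  Valve seat stripping: 10 × 3 × 10 = 300
Highest RPN is 405 → Weld fatigue crack.

Weld fatigue crack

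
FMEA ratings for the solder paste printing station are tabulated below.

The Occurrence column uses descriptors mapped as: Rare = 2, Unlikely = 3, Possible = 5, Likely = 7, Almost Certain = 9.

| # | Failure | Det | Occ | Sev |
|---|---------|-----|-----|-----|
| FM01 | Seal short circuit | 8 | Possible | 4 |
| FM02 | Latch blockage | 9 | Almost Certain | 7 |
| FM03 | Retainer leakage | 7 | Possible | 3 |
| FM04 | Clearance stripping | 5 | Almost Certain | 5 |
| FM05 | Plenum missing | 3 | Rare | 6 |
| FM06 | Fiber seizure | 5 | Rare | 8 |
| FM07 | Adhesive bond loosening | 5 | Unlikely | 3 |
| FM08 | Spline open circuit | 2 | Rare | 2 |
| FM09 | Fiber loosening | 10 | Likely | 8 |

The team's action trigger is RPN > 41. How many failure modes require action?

7

RPN = Severity × Occurrence × Detection:
  FM01: 4 × 5 × 8 = 160
  FM02: 7 × 9 × 9 = 567
  FM03: 3 × 5 × 7 = 105
  FM04: 5 × 9 × 5 = 225
  FM05: 6 × 2 × 3 = 36
  FM06: 8 × 2 × 5 = 80
  FM07: 3 × 3 × 5 = 45
  FM08: 2 × 2 × 2 = 8
  FM09: 8 × 7 × 10 = 560
Modes with RPN > 41: FM01 (160), FM02 (567), FM03 (105), FM04 (225), FM06 (80), FM07 (45), FM09 (560) → 7.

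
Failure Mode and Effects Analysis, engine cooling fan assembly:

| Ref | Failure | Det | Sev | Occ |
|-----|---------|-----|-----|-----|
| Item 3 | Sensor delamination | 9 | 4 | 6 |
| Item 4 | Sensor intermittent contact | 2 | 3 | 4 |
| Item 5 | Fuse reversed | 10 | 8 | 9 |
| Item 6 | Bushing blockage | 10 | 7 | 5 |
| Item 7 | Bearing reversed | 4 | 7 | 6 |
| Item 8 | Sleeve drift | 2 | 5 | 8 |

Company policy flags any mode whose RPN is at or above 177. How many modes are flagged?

3

RPN = Severity × Occurrence × Detection:
  Item 3: 4 × 6 × 9 = 216
  Item 4: 3 × 4 × 2 = 24
  Item 5: 8 × 9 × 10 = 720
  Item 6: 7 × 5 × 10 = 350
  Item 7: 7 × 6 × 4 = 168
  Item 8: 5 × 8 × 2 = 80
Modes with RPN ≥ 177: Item 3 (216), Item 5 (720), Item 6 (350) → 3.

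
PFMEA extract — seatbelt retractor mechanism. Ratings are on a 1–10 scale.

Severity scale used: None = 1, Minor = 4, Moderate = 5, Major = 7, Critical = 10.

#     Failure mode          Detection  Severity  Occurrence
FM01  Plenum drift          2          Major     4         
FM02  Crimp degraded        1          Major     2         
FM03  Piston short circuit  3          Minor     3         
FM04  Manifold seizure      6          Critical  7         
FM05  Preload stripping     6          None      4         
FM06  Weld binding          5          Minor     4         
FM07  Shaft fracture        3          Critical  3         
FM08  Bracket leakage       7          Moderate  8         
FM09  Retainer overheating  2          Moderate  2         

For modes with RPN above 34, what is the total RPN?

962

RPN = Severity × Occurrence × Detection:
  FM01: 7 × 4 × 2 = 56
  FM02: 7 × 2 × 1 = 14
  FM03: 4 × 3 × 3 = 36
  FM04: 10 × 7 × 6 = 420
  FM05: 1 × 4 × 6 = 24
  FM06: 4 × 4 × 5 = 80
  FM07: 10 × 3 × 3 = 90
  FM08: 5 × 8 × 7 = 280
  FM09: 5 × 2 × 2 = 20
RPN > 34: FM01 (56), FM03 (36), FM04 (420), FM06 (80), FM07 (90), FM08 (280).
Sum: 56 + 36 + 420 + 80 + 90 + 280 = 962.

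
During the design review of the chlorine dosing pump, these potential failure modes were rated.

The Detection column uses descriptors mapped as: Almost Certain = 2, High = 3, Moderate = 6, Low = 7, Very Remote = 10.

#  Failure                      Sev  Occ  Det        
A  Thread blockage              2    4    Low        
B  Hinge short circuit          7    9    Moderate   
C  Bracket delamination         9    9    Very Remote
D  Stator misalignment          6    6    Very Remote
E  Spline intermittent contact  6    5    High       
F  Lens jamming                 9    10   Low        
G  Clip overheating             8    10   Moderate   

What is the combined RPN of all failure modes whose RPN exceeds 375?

RPN = Severity × Occurrence × Detection:
  A: 2 × 4 × 7 = 56
  B: 7 × 9 × 6 = 378
  C: 9 × 9 × 10 = 810
  D: 6 × 6 × 10 = 360
  E: 6 × 5 × 3 = 90
  F: 9 × 10 × 7 = 630
  G: 8 × 10 × 6 = 480
RPN > 375: B (378), C (810), F (630), G (480).
Sum: 378 + 810 + 630 + 480 = 2298.

2298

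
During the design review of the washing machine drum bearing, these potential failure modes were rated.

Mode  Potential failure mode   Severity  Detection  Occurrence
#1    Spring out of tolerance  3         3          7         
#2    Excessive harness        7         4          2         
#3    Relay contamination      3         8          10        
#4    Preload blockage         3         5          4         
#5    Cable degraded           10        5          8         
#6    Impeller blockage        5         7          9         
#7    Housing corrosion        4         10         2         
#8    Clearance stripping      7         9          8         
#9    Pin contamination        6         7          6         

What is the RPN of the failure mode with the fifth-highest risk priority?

240

RPN = Severity × Occurrence × Detection:
  #1: 3 × 7 × 3 = 63
  #2: 7 × 2 × 4 = 56
  #3: 3 × 10 × 8 = 240
  #4: 3 × 4 × 5 = 60
  #5: 10 × 8 × 5 = 400
  #6: 5 × 9 × 7 = 315
  #7: 4 × 2 × 10 = 80
  #8: 7 × 8 × 9 = 504
  #9: 6 × 6 × 7 = 252
Sorted descending: 504, 400, 315, 252, 240, 80, 63, 60, 56.
The fifth-highest RPN is 240 (#3).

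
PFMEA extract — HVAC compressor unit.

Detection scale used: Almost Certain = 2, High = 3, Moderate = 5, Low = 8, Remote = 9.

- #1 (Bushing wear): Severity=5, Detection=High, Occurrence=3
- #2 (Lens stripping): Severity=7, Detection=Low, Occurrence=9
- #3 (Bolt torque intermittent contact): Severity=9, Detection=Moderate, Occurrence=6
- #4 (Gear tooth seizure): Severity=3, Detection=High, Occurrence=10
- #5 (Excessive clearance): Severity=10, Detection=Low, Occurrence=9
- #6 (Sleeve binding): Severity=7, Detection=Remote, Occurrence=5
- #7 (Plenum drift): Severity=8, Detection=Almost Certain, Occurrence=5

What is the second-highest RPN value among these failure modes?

RPN = Severity × Occurrence × Detection:
  #1: 5 × 3 × 3 = 45
  #2: 7 × 9 × 8 = 504
  #3: 9 × 6 × 5 = 270
  #4: 3 × 10 × 3 = 90
  #5: 10 × 9 × 8 = 720
  #6: 7 × 5 × 9 = 315
  #7: 8 × 5 × 2 = 80
Sorted descending: 720, 504, 315, 270, 90, 80, 45.
The second-highest RPN is 504 (#2).

504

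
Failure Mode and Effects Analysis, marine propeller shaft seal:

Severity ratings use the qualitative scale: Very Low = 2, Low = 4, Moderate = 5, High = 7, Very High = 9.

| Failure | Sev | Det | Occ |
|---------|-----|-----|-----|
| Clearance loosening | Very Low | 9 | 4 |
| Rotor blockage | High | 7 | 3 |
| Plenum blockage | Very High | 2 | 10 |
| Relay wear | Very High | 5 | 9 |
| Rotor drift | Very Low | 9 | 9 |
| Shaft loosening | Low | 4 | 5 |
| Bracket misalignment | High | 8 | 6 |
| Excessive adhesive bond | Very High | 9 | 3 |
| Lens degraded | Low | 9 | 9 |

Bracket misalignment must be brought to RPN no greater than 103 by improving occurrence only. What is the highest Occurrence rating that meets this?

1

Bracket misalignment: S=7, O=6, D=8 → current RPN = 336.
Fixed product = 56. Need 56 × O ≤ 103, so O ≤ 103/56 = 1.84.
Maximum integer Occurrence rating = 1 (gives RPN 56; O=2 would give 112 > 103).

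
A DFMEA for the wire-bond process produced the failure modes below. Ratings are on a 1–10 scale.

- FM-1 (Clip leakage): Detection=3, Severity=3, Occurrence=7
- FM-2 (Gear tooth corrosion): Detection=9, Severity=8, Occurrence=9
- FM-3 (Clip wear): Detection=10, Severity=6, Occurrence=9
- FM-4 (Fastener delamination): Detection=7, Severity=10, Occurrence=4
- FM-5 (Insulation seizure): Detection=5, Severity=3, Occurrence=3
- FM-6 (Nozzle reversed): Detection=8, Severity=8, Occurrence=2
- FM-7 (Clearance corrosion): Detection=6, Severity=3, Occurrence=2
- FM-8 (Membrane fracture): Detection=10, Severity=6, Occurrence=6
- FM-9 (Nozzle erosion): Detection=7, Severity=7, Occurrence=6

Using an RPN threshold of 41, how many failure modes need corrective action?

8

RPN = Severity × Occurrence × Detection:
  FM-1: 3 × 7 × 3 = 63
  FM-2: 8 × 9 × 9 = 648
  FM-3: 6 × 9 × 10 = 540
  FM-4: 10 × 4 × 7 = 280
  FM-5: 3 × 3 × 5 = 45
  FM-6: 8 × 2 × 8 = 128
  FM-7: 3 × 2 × 6 = 36
  FM-8: 6 × 6 × 10 = 360
  FM-9: 7 × 6 × 7 = 294
Modes with RPN ≥ 41: FM-1 (63), FM-2 (648), FM-3 (540), FM-4 (280), FM-5 (45), FM-6 (128), FM-8 (360), FM-9 (294) → 8.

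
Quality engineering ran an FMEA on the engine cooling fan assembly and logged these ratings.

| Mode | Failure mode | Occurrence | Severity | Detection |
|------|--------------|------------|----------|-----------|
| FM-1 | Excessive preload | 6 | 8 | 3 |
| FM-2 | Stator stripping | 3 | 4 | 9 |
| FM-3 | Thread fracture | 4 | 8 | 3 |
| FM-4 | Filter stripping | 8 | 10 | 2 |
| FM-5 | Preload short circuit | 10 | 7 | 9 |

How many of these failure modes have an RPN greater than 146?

2

RPN = Severity × Occurrence × Detection:
  FM-1: 8 × 6 × 3 = 144
  FM-2: 4 × 3 × 9 = 108
  FM-3: 8 × 4 × 3 = 96
  FM-4: 10 × 8 × 2 = 160
  FM-5: 7 × 10 × 9 = 630
Modes with RPN > 146: FM-4 (160), FM-5 (630) → 2.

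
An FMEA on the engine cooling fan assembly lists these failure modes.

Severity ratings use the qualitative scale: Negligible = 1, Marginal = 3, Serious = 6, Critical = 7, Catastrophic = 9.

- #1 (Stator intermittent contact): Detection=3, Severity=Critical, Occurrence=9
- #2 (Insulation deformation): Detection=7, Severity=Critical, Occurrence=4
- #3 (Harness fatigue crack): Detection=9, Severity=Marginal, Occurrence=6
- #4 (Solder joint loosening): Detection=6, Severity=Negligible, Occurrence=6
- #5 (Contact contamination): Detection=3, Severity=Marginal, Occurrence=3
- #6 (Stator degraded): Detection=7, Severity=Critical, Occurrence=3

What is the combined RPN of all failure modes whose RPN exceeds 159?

547

RPN = Severity × Occurrence × Detection:
  #1: 7 × 9 × 3 = 189
  #2: 7 × 4 × 7 = 196
  #3: 3 × 6 × 9 = 162
  #4: 1 × 6 × 6 = 36
  #5: 3 × 3 × 3 = 27
  #6: 7 × 3 × 7 = 147
RPN > 159: #1 (189), #2 (196), #3 (162).
Sum: 189 + 196 + 162 = 547.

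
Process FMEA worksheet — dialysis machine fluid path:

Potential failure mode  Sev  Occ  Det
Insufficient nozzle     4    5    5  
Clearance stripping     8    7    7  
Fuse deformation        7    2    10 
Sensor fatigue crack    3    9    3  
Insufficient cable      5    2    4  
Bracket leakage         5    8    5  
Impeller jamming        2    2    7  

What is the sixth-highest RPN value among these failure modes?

40

RPN = Severity × Occurrence × Detection:
  Insufficient nozzle: 4 × 5 × 5 = 100
  Clearance stripping: 8 × 7 × 7 = 392
  Fuse deformation: 7 × 2 × 10 = 140
  Sensor fatigue crack: 3 × 9 × 3 = 81
  Insufficient cable: 5 × 2 × 4 = 40
  Bracket leakage: 5 × 8 × 5 = 200
  Impeller jamming: 2 × 2 × 7 = 28
Sorted descending: 392, 200, 140, 100, 81, 40, 28.
The sixth-highest RPN is 40 (Insufficient cable).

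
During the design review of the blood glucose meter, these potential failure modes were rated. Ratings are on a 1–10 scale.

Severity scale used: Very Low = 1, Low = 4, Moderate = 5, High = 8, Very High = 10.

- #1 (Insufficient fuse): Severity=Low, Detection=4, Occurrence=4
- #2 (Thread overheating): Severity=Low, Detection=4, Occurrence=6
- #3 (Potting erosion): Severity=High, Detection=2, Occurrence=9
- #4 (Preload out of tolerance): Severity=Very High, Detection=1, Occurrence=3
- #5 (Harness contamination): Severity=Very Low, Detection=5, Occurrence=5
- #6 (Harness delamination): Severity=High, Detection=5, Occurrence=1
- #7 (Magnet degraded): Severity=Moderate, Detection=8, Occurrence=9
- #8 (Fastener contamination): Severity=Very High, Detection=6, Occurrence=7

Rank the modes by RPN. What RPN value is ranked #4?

RPN = Severity × Occurrence × Detection:
  #1: 4 × 4 × 4 = 64
  #2: 4 × 6 × 4 = 96
  #3: 8 × 9 × 2 = 144
  #4: 10 × 3 × 1 = 30
  #5: 1 × 5 × 5 = 25
  #6: 8 × 1 × 5 = 40
  #7: 5 × 9 × 8 = 360
  #8: 10 × 7 × 6 = 420
Sorted descending: 420, 360, 144, 96, 64, 40, 30, 25.
The fourth-highest RPN is 96 (#2).

96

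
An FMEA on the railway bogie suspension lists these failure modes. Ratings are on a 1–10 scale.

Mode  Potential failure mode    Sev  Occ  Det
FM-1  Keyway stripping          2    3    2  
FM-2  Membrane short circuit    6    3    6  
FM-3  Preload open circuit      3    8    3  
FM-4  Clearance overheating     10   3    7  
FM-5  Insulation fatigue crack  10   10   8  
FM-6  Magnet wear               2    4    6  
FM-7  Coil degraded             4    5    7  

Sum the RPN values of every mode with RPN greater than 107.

1258

RPN = Severity × Occurrence × Detection:
  FM-1: 2 × 3 × 2 = 12
  FM-2: 6 × 3 × 6 = 108
  FM-3: 3 × 8 × 3 = 72
  FM-4: 10 × 3 × 7 = 210
  FM-5: 10 × 10 × 8 = 800
  FM-6: 2 × 4 × 6 = 48
  FM-7: 4 × 5 × 7 = 140
RPN > 107: FM-2 (108), FM-4 (210), FM-5 (800), FM-7 (140).
Sum: 108 + 210 + 800 + 140 = 1258.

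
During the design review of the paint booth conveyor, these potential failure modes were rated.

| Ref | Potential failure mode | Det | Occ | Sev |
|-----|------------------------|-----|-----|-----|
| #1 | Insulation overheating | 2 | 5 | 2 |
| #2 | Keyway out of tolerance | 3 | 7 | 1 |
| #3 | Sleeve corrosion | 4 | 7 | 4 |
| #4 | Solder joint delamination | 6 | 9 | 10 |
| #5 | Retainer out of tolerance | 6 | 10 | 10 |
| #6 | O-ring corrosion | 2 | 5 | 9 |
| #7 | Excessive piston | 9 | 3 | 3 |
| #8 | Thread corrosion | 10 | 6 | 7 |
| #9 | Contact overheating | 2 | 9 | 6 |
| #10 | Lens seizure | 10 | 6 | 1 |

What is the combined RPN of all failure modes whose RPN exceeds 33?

2011

RPN = Severity × Occurrence × Detection:
  #1: 2 × 5 × 2 = 20
  #2: 1 × 7 × 3 = 21
  #3: 4 × 7 × 4 = 112
  #4: 10 × 9 × 6 = 540
  #5: 10 × 10 × 6 = 600
  #6: 9 × 5 × 2 = 90
  #7: 3 × 3 × 9 = 81
  #8: 7 × 6 × 10 = 420
  #9: 6 × 9 × 2 = 108
  #10: 1 × 6 × 10 = 60
RPN > 33: #3 (112), #4 (540), #5 (600), #6 (90), #7 (81), #8 (420), #9 (108), #10 (60).
Sum: 112 + 540 + 600 + 90 + 81 + 420 + 108 + 60 = 2011.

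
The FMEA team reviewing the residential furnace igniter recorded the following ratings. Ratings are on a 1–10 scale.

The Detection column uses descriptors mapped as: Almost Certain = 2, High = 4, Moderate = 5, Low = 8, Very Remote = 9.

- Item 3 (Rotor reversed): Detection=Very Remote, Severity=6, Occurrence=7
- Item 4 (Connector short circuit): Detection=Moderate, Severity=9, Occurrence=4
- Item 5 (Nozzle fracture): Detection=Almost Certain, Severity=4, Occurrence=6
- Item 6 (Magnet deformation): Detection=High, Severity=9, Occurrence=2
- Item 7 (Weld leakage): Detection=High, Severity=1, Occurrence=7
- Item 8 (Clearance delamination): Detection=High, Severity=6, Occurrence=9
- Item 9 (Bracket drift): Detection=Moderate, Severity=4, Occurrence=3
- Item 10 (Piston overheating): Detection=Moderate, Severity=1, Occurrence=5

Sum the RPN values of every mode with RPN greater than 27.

RPN = Severity × Occurrence × Detection:
  Item 3: 6 × 7 × 9 = 378
  Item 4: 9 × 4 × 5 = 180
  Item 5: 4 × 6 × 2 = 48
  Item 6: 9 × 2 × 4 = 72
  Item 7: 1 × 7 × 4 = 28
  Item 8: 6 × 9 × 4 = 216
  Item 9: 4 × 3 × 5 = 60
  Item 10: 1 × 5 × 5 = 25
RPN > 27: Item 3 (378), Item 4 (180), Item 5 (48), Item 6 (72), Item 7 (28), Item 8 (216), Item 9 (60).
Sum: 378 + 180 + 48 + 72 + 28 + 216 + 60 = 982.

982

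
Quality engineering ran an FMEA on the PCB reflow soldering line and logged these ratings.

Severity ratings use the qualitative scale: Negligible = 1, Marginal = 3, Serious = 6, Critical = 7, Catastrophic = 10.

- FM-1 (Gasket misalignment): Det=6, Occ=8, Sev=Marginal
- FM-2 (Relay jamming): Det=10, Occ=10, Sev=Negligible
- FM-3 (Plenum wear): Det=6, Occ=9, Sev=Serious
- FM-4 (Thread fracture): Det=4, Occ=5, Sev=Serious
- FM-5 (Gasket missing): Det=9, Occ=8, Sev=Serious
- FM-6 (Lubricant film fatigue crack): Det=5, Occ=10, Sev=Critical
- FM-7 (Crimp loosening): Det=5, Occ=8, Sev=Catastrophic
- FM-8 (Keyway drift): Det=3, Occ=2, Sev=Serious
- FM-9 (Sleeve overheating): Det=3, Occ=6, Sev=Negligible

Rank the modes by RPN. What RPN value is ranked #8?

RPN = Severity × Occurrence × Detection:
  FM-1: 3 × 8 × 6 = 144
  FM-2: 1 × 10 × 10 = 100
  FM-3: 6 × 9 × 6 = 324
  FM-4: 6 × 5 × 4 = 120
  FM-5: 6 × 8 × 9 = 432
  FM-6: 7 × 10 × 5 = 350
  FM-7: 10 × 8 × 5 = 400
  FM-8: 6 × 2 × 3 = 36
  FM-9: 1 × 6 × 3 = 18
Sorted descending: 432, 400, 350, 324, 144, 120, 100, 36, 18.
The eighth-highest RPN is 36 (FM-8).

36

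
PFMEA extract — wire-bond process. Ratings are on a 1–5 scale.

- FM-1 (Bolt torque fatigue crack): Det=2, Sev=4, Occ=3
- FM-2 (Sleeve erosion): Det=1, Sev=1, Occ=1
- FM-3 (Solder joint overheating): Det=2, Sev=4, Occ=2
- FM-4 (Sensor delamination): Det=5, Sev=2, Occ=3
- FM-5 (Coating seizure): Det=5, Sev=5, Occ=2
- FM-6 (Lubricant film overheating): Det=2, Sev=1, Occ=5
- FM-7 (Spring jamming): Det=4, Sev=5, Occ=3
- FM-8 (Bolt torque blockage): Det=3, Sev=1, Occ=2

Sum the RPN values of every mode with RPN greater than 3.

196

RPN = Severity × Occurrence × Detection:
  FM-1: 4 × 3 × 2 = 24
  FM-2: 1 × 1 × 1 = 1
  FM-3: 4 × 2 × 2 = 16
  FM-4: 2 × 3 × 5 = 30
  FM-5: 5 × 2 × 5 = 50
  FM-6: 1 × 5 × 2 = 10
  FM-7: 5 × 3 × 4 = 60
  FM-8: 1 × 2 × 3 = 6
RPN > 3: FM-1 (24), FM-3 (16), FM-4 (30), FM-5 (50), FM-6 (10), FM-7 (60), FM-8 (6).
Sum: 24 + 16 + 30 + 50 + 10 + 60 + 6 = 196.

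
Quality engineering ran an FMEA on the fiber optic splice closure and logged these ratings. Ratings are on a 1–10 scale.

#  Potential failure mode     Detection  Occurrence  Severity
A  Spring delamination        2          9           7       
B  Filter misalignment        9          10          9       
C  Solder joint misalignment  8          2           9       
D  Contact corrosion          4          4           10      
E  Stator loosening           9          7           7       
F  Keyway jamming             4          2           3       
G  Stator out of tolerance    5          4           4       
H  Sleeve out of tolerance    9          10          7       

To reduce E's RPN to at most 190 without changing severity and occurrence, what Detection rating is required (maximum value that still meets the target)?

E: S=7, O=7, D=9 → current RPN = 441.
Fixed product = 49. Need 49 × D ≤ 190, so D ≤ 190/49 = 3.88.
Maximum integer Detection rating = 3 (gives RPN 147; D=4 would give 196 > 190).

3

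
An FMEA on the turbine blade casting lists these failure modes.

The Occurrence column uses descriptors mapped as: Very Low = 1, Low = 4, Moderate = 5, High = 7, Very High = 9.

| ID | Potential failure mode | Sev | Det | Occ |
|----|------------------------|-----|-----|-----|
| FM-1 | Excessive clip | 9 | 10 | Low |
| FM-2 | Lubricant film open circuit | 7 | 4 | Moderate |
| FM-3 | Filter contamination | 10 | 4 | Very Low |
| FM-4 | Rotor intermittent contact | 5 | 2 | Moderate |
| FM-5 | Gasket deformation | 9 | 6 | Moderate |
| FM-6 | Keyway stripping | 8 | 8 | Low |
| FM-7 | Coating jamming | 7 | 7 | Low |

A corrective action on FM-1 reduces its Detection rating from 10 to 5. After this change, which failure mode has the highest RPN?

FM-5

RPN = Severity × Occurrence × Detection:
  FM-1: 9 × 4 × 10 = 360
  FM-2: 7 × 5 × 4 = 140
  FM-3: 10 × 1 × 4 = 40
  FM-4: 5 × 5 × 2 = 50
  FM-5: 9 × 5 × 6 = 270
  FM-6: 8 × 4 × 8 = 256
  FM-7: 7 × 4 × 7 = 196
After action: FM-1 → 9 × 4 × 5 = 180.
Revised RPNs: FM-5=270, FM-6=256, FM-7=196, FM-1=180, FM-2=140, FM-4=50, FM-3=40.
Highest is now FM-5 (270).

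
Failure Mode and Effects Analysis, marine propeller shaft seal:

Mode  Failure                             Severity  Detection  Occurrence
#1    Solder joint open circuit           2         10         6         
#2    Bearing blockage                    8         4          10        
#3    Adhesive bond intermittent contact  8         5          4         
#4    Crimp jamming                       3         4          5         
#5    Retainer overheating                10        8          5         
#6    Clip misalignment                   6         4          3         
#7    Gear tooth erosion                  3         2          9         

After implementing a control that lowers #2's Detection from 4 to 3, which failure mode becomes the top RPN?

#5

RPN = Severity × Occurrence × Detection:
  #1: 2 × 6 × 10 = 120
  #2: 8 × 10 × 4 = 320
  #3: 8 × 4 × 5 = 160
  #4: 3 × 5 × 4 = 60
  #5: 10 × 5 × 8 = 400
  #6: 6 × 3 × 4 = 72
  #7: 3 × 9 × 2 = 54
After action: #2 → 8 × 10 × 3 = 240.
Revised RPNs: #5=400, #2=240, #3=160, #1=120, #6=72, #4=60, #7=54.
Highest is now #5 (400).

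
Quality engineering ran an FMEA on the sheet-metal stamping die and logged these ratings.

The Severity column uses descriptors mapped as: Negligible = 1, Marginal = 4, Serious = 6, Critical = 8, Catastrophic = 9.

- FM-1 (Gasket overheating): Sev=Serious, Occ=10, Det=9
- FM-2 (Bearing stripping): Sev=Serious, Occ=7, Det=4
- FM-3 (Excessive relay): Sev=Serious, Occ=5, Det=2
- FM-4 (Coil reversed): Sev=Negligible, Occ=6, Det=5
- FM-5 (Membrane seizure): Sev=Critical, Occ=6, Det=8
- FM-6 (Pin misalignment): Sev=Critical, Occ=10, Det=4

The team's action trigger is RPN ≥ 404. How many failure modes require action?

1

RPN = Severity × Occurrence × Detection:
  FM-1: 6 × 10 × 9 = 540
  FM-2: 6 × 7 × 4 = 168
  FM-3: 6 × 5 × 2 = 60
  FM-4: 1 × 6 × 5 = 30
  FM-5: 8 × 6 × 8 = 384
  FM-6: 8 × 10 × 4 = 320
Modes with RPN ≥ 404: FM-1 (540) → 1.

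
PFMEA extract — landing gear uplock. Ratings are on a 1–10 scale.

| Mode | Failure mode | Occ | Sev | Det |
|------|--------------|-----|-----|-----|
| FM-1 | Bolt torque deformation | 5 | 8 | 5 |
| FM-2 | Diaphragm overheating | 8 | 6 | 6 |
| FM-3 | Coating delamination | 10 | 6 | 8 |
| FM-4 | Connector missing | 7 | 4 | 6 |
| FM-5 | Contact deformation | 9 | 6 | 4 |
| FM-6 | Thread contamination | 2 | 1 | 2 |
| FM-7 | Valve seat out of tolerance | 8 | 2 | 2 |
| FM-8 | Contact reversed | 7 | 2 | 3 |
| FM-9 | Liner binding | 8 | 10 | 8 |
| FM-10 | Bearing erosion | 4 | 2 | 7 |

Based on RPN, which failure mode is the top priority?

RPN = Severity × Occurrence × Detection:
  FM-1: 8 × 5 × 5 = 200
  FM-2: 6 × 8 × 6 = 288
  FM-3: 6 × 10 × 8 = 480
  FM-4: 4 × 7 × 6 = 168
  FM-5: 6 × 9 × 4 = 216
  FM-6: 1 × 2 × 2 = 4
  FM-7: 2 × 8 × 2 = 32
  FM-8: 2 × 7 × 3 = 42
  FM-9: 10 × 8 × 8 = 640
  FM-10: 2 × 4 × 7 = 56
Highest RPN is 640 → FM-9.

FM-9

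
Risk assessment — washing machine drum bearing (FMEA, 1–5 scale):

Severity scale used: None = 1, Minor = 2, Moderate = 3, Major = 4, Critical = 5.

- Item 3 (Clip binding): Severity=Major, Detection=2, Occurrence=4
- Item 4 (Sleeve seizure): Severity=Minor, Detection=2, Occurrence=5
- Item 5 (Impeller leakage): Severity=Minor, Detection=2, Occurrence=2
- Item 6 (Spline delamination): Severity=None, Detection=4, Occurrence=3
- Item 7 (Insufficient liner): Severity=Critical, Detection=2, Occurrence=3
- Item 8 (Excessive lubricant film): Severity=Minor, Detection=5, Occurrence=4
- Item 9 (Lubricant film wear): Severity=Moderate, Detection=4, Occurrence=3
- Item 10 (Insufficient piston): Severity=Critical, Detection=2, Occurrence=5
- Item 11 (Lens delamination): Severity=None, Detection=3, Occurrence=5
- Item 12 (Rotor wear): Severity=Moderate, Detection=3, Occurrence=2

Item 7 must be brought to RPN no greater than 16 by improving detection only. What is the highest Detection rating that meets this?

1

Item 7: S=5, O=3, D=2 → current RPN = 30.
Fixed product = 15. Need 15 × D ≤ 16, so D ≤ 16/15 = 1.07.
Maximum integer Detection rating = 1 (gives RPN 15; D=2 would give 30 > 16).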